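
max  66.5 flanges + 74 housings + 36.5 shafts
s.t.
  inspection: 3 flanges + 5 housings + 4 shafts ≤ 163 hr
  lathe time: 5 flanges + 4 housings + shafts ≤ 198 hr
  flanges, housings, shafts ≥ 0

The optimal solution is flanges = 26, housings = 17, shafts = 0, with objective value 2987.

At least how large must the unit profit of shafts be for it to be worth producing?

40.5

Both inspection and lathe time are binding at x*.
Dual feasibility on the basic columns requires 3·y_inspection + 5·y_lathe time = 66.5, 5·y_inspection + 4·y_lathe time = 74.
Solving: y_inspection = 8, y_lathe time = 8.5.
shafts enters the basis when its profit ≥ yᵀa₃ = 8·4 + 8.5·1 = 40.5.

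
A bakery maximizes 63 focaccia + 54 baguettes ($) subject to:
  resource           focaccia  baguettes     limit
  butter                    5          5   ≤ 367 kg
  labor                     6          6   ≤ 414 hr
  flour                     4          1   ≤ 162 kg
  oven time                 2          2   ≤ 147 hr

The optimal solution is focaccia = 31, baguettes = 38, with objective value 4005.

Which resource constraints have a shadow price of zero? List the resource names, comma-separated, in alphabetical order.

butter, oven time

butter: 345/367 (slack 22)
labor: 414/414 (binding)
flour: 162/162 (binding)
oven time: 138/147 (slack 9)
By complementary slackness, a constraint with positive slack has shadow price 0 → butter, oven time.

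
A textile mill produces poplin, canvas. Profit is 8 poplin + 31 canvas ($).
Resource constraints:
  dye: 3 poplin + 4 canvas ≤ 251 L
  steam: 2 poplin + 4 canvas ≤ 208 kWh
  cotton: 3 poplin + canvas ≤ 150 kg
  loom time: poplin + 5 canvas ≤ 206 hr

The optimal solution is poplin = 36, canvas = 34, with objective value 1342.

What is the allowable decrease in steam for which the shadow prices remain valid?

Binding constraints: steam, loom time. The basis is B = [[2,4],[1,5]] with det 6.
Per unit decrease in steam, x* moves by d = (-0.8333, 0.1667).
The basis stays optimal until poplin reaches 0; allowable decrease = 43.2 kWh.

43.2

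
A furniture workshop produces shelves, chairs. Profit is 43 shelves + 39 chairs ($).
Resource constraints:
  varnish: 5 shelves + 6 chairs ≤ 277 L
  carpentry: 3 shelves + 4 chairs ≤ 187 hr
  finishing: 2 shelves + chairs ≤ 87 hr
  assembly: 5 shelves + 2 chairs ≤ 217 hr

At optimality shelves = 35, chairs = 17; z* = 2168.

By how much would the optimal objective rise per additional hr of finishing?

At the optimum: varnish uses 277 of 277 (binding); carpentry uses 173 of 187 (slack = 14); finishing uses 87 of 87 (binding); assembly uses 209 of 217 (slack = 8).
By complementary slackness, y = 0 for the non-binding constraints.
Dual feasibility on the basic columns requires 5·y_varnish + 2·y_finishing = 43, 6·y_varnish + 1·y_finishing = 39.
This yields shadow prices y_varnish = 5, y_finishing = 9.
Shadow price of finishing = 9.

9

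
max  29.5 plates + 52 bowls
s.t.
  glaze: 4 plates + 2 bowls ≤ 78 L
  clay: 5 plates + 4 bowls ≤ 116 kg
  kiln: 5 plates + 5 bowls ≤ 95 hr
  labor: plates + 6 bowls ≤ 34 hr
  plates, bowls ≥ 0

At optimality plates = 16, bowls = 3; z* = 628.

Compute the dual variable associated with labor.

4.5

Check each constraint at x*: glaze 70/78 (slack 8); clay 92/116 (slack 24); kiln 95/95 (tight); labor 34/34 (tight).
By complementary slackness, y = 0 for the non-binding constraints.
Dual feasibility on the basic columns requires 5·y_kiln + 1·y_labor = 29.5, 5·y_kiln + 6·y_labor = 52.
This yields shadow prices y_kiln = 5, y_labor = 4.5.
Shadow price of labor = 4.5.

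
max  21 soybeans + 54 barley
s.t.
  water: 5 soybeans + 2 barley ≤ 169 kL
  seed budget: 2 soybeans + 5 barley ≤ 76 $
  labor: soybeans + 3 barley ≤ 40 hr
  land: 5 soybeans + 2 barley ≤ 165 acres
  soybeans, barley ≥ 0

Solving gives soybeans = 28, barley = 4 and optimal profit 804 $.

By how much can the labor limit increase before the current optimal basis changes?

5.6

Binding constraints: seed budget, labor. The basis is B = [[2,5],[1,3]] with det 1.
Per unit increase in labor, x* moves by d = (-5, 2).
The basis stays optimal until soybeans reaches 0; allowable increase = 5.6 hr.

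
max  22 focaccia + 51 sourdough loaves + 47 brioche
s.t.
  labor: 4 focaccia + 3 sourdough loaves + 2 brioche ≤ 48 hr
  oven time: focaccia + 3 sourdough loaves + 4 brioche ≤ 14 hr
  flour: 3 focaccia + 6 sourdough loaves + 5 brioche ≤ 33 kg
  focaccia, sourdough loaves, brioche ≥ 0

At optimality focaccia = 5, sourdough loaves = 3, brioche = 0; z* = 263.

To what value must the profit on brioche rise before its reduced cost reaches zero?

53

At the optimum: labor uses 29 of 48 (slack = 19); oven time uses 14 of 14 (binding); flour uses 33 of 33 (binding).
Slack constraints have shadow price 0 (complementary slackness).
The binding rows give the dual system: 1·y_oven time + 3·y_flour = 22 and 3·y_oven time + 6·y_flour = 51.
Solving: y_oven time = 7, y_flour = 5.
brioche enters the basis when its profit ≥ yᵀa₃ = 7·4 + 5·5 = 53.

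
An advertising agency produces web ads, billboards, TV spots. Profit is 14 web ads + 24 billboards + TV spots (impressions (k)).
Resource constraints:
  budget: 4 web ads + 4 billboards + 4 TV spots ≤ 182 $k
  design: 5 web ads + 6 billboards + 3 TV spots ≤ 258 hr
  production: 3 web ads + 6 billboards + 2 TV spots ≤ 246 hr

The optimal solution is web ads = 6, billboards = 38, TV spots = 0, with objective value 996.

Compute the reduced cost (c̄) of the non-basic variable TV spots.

Check each constraint at x*: budget 176/182 (slack 6); design 258/258 (tight); production 246/246 (tight).
Slack constraints have shadow price 0 (complementary slackness).
Dual feasibility on the basic columns requires 5·y_design + 3·y_production = 14, 6·y_design + 6·y_production = 24.
→ y_design = 1 and y_production = 3.
Reduced cost of TV spots: c₃ − yᵀa₃ = 1 − (1·3 + 3·2) = 1 − 9 = -8.

-8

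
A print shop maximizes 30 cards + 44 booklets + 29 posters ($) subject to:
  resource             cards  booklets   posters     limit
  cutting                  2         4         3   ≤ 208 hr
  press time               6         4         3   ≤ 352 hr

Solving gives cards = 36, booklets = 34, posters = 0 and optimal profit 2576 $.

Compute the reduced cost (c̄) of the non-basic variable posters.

At the optimum: cutting uses 208 of 208 (binding); press time uses 352 of 352 (binding).
From A_Bᵀ y = c: 2·y_cutting + 6·y_press time = 30; 4·y_cutting + 4·y_press time = 44.
→ y_cutting = 9 and y_press time = 2.
Reduced cost of posters: c₃ − yᵀa₃ = 29 − (9·3 + 2·3) = 29 − 33 = -4.

-4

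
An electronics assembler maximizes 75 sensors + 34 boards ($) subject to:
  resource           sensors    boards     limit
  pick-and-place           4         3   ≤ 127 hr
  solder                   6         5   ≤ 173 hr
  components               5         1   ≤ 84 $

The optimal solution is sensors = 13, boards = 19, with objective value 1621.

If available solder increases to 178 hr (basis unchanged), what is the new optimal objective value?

1646

At the optimum: pick-and-place uses 109 of 127 (slack = 18); solder uses 173 of 173 (binding); components uses 84 of 84 (binding).
By complementary slackness, y = 0 for the non-binding constraint.
The binding rows give the dual system: 6·y_solder + 5·y_components = 75 and 5·y_solder + 1·y_components = 34.
→ y_solder = 5 and y_components = 9.
Δz = y_solder·Δb = 5 × (5) = 25, so new z* = 1621 + 25 = 1646.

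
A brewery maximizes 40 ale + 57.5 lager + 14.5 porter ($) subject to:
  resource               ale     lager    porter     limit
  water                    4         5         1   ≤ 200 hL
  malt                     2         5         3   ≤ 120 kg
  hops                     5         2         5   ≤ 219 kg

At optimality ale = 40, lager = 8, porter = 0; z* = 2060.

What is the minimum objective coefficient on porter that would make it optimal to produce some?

17.5

Check each constraint at x*: water 200/200 (tight); malt 120/120 (tight); hops 216/219 (slack 3).
Since hops is not tight, its dual is 0.
Dual feasibility on the basic columns requires 4·y_water + 2·y_malt = 40, 5·y_water + 5·y_malt = 57.5.
This yields shadow prices y_water = 8.5, y_malt = 3.
porter enters the basis when its profit ≥ yᵀa₃ = 8.5·1 + 3·3 = 17.5.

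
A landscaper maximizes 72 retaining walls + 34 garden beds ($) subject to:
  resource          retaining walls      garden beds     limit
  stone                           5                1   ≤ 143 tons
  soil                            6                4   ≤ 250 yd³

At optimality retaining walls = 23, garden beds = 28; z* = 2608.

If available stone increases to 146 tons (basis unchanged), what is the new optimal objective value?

Both stone and soil are binding at x*.
From A_Bᵀ y = c: 5·y_stone + 6·y_soil = 72; 1·y_stone + 4·y_soil = 34.
→ y_stone = 6 and y_soil = 7.
Δz = y_stone·Δb = 6 × (3) = 18, so new z* = 2608 + 18 = 2626.

2626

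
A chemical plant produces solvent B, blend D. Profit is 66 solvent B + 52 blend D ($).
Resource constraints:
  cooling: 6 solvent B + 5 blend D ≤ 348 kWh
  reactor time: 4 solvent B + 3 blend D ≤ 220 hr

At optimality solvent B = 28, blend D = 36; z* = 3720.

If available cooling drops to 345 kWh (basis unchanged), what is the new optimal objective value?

At the optimum: cooling uses 348 of 348 (binding); reactor time uses 220 of 220 (binding).
Dual feasibility on the basic columns requires 6·y_cooling + 4·y_reactor time = 66, 5·y_cooling + 3·y_reactor time = 52.
This yields shadow prices y_cooling = 5, y_reactor time = 9.
Δz = y_cooling·Δb = 5 × (-3) = -15, so new z* = 3720 − 15 = 3705.

3705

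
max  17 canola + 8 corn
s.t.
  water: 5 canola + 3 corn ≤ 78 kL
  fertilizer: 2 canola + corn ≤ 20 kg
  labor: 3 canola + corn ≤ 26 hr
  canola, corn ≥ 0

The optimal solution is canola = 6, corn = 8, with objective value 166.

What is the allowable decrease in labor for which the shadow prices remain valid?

Binding constraints: fertilizer, labor. The basis is B = [[2,1],[3,1]] with det -1.
Per unit decrease in labor, x* moves by d = (-1, 2).
The basis stays optimal until canola reaches 0; allowable decrease = 6 hr.

6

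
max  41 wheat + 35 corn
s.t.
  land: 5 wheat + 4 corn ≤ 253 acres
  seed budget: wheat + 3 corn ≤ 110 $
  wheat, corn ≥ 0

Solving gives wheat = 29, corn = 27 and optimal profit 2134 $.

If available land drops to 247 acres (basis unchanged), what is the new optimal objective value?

Check each constraint at x*: land 253/253 (tight); seed budget 110/110 (tight).
From A_Bᵀ y = c: 5·y_land + 1·y_seed budget = 41; 4·y_land + 3·y_seed budget = 35.
→ y_land = 8 and y_seed budget = 1.
Δz = y_land·Δb = 8 × (-6) = -48, so new z* = 2134 − 48 = 2086.

2086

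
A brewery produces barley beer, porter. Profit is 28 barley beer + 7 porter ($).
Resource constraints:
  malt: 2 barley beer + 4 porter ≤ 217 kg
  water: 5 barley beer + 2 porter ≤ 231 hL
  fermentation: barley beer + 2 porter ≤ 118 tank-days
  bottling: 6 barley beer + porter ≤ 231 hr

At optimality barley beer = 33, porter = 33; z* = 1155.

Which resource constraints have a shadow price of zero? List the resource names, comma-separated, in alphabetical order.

malt: 198/217 (slack 19)
water: 231/231 (binding)
fermentation: 99/118 (slack 19)
bottling: 231/231 (binding)
By complementary slackness, a constraint with positive slack has shadow price 0 → fermentation, malt.

fermentation, malt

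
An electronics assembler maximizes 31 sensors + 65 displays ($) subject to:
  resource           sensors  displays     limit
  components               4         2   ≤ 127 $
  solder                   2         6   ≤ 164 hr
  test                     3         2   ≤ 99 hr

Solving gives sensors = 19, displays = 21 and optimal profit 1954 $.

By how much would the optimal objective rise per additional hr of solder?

9.5

Check each constraint at x*: components 118/127 (slack 9); solder 164/164 (tight); test 99/99 (tight).
Since components is not tight, its dual is 0.
The binding rows give the dual system: 2·y_solder + 3·y_test = 31 and 6·y_solder + 2·y_test = 65.
Solving: y_solder = 9.5, y_test = 4.
Shadow price of solder = 9.5.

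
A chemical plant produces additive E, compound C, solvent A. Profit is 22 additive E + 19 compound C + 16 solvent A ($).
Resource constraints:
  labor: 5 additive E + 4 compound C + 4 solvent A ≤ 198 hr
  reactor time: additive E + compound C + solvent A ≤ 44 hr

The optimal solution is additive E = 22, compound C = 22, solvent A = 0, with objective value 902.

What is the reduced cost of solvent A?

-3

Both labor and reactor time are binding at x*.
Dual feasibility on the basic columns requires 5·y_labor + 1·y_reactor time = 22, 4·y_labor + 1·y_reactor time = 19.
→ y_labor = 3 and y_reactor time = 7.
Reduced cost of solvent A: c₃ − yᵀa₃ = 16 − (3·4 + 7·1) = 16 − 19 = -3.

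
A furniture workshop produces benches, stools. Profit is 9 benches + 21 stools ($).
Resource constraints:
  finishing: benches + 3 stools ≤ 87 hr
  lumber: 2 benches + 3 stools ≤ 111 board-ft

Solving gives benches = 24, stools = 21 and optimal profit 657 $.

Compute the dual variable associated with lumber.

Check each constraint at x*: finishing 87/87 (tight); lumber 111/111 (tight).
The binding rows give the dual system: 1·y_finishing + 2·y_lumber = 9 and 3·y_finishing + 3·y_lumber = 21.
Solving: y_finishing = 5, y_lumber = 2.
Shadow price of lumber = 2.

2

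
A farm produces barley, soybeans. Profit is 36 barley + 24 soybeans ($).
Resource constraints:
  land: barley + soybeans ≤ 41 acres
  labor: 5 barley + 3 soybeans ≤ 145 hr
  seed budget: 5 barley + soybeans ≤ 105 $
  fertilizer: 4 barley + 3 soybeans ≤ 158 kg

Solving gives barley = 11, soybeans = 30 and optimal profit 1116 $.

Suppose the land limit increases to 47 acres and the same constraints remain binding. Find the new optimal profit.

1152

At the optimum: land uses 41 of 41 (binding); labor uses 145 of 145 (binding); seed budget uses 85 of 105 (slack = 20); fertilizer uses 134 of 158 (slack = 24).
Slack constraints have shadow price 0 (complementary slackness).
The binding rows give the dual system: 1·y_land + 5·y_labor = 36 and 1·y_land + 3·y_labor = 24.
Solving: y_land = 6, y_labor = 6.
Δz = y_land·Δb = 6 × (6) = 36, so new z* = 1116 + 36 = 1152.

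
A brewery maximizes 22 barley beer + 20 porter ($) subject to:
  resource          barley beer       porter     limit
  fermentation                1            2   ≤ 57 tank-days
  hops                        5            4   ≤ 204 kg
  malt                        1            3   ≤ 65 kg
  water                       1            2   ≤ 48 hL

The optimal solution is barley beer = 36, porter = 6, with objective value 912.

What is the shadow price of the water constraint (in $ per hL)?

At the optimum: fermentation uses 48 of 57 (slack = 9); hops uses 204 of 204 (binding); malt uses 54 of 65 (slack = 11); water uses 48 of 48 (binding).
By complementary slackness, y = 0 for the non-binding constraints.
The binding rows give the dual system: 5·y_hops + 1·y_water = 22 and 4·y_hops + 2·y_water = 20.
This yields shadow prices y_hops = 4, y_water = 2.
Shadow price of water = 2.

2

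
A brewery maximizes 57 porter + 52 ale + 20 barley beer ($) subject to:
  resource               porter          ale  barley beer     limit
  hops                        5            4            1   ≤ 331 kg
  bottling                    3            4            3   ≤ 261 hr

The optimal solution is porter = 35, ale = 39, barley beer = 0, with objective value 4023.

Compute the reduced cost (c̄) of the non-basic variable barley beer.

At the optimum: hops uses 331 of 331 (binding); bottling uses 261 of 261 (binding).
Dual feasibility on the basic columns requires 5·y_hops + 3·y_bottling = 57, 4·y_hops + 4·y_bottling = 52.
→ y_hops = 9 and y_bottling = 4.
Reduced cost of barley beer: c₃ − yᵀa₃ = 20 − (9·1 + 4·3) = 20 − 21 = -1.

-1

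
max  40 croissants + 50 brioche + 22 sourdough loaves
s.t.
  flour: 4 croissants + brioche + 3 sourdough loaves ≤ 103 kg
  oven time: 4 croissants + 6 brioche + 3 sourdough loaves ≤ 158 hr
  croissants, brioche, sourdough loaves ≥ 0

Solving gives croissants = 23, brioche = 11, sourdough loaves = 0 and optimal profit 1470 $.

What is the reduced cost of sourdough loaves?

-8

At the optimum: flour uses 103 of 103 (binding); oven time uses 158 of 158 (binding).
The binding rows give the dual system: 4·y_flour + 4·y_oven time = 40 and 1·y_flour + 6·y_oven time = 50.
→ y_flour = 2 and y_oven time = 8.
Reduced cost of sourdough loaves: c₃ − yᵀa₃ = 22 − (2·3 + 8·3) = 22 − 30 = -8.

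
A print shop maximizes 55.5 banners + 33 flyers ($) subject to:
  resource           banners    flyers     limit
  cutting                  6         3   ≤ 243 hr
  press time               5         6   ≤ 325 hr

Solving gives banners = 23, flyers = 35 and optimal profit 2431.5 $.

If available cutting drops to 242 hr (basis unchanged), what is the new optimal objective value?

2423.5

Check each constraint at x*: cutting 243/243 (tight); press time 325/325 (tight).
From A_Bᵀ y = c: 6·y_cutting + 5·y_press time = 55.5; 3·y_cutting + 6·y_press time = 33.
→ y_cutting = 8 and y_press time = 1.5.
Δz = y_cutting·Δb = 8 × (-1) = -8, so new z* = 2431.5 − 8 = 2423.5.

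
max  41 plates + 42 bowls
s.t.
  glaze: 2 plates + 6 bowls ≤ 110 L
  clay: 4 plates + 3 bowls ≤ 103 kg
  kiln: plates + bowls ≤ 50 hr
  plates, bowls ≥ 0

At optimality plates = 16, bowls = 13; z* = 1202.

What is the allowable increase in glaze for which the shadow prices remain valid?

96

Binding constraints: glaze, clay. The basis is B = [[2,6],[4,3]] with det -18.
Per unit increase in glaze, x* moves by d = (-0.1667, 0.2222).
The basis stays optimal until plates reaches 0; allowable increase = 96 L.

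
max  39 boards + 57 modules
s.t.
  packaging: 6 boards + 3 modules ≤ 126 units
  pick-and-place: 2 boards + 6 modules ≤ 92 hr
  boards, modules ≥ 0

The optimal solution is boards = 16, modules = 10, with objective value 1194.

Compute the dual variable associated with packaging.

4

At the optimum: packaging uses 126 of 126 (binding); pick-and-place uses 92 of 92 (binding).
The binding rows give the dual system: 6·y_packaging + 2·y_pick-and-place = 39 and 3·y_packaging + 6·y_pick-and-place = 57.
→ y_packaging = 4 and y_pick-and-place = 7.5.
Shadow price of packaging = 4.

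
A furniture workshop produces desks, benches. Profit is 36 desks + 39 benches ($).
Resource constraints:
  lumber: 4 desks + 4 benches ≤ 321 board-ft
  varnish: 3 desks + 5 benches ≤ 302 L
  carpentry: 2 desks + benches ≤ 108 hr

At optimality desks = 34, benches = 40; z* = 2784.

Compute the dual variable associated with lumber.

Check each constraint at x*: lumber 296/321 (slack 25); varnish 302/302 (tight); carpentry 108/108 (tight).
By complementary slackness, y = 0 for the non-binding constraint.
Dual feasibility on the basic columns requires 3·y_varnish + 2·y_carpentry = 36, 5·y_varnish + 1·y_carpentry = 39.
Solving: y_varnish = 6, y_carpentry = 9.
Shadow price of lumber = 0.

0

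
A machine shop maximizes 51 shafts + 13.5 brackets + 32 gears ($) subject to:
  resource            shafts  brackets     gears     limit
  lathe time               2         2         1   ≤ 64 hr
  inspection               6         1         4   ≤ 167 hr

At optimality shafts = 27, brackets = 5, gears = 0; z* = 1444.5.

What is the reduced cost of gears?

-1

At the optimum: lathe time uses 64 of 64 (binding); inspection uses 167 of 167 (binding).
The binding rows give the dual system: 2·y_lathe time + 6·y_inspection = 51 and 2·y_lathe time + 1·y_inspection = 13.5.
→ y_lathe time = 3 and y_inspection = 7.5.
Reduced cost of gears: c₃ − yᵀa₃ = 32 − (3·1 + 7.5·4) = 32 − 33 = -1.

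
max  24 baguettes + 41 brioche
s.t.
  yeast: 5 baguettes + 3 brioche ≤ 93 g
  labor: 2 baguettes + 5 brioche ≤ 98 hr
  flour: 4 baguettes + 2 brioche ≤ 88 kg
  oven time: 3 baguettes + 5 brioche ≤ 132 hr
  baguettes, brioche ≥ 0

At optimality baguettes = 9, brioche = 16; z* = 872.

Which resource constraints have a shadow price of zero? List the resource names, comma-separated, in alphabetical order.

yeast: 93/93 (binding)
labor: 98/98 (binding)
flour: 68/88 (slack 20)
oven time: 107/132 (slack 25)
By complementary slackness, a constraint with positive slack has shadow price 0 → flour, oven time.

flour, oven time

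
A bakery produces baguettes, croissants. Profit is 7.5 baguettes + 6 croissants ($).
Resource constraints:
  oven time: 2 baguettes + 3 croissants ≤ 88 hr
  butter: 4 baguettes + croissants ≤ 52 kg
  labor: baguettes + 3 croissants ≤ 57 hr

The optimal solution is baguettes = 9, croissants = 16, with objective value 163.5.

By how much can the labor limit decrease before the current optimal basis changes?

Binding constraints: butter, labor. The basis is B = [[4,1],[1,3]] with det 11.
Per unit decrease in labor, x* moves by d = (0.0909, -0.3636).
The basis stays optimal until croissants reaches 0; allowable decrease = 44 hr.

44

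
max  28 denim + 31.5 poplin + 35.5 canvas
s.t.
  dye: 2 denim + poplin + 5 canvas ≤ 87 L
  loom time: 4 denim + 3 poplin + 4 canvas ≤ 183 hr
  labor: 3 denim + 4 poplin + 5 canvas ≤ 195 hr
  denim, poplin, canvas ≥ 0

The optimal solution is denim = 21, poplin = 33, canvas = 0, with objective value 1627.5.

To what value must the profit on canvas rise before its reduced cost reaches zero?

At the optimum: dye uses 75 of 87 (slack = 12); loom time uses 183 of 183 (binding); labor uses 195 of 195 (binding).
By complementary slackness, y = 0 for the non-binding constraint.
From A_Bᵀ y = c: 4·y_loom time + 3·y_labor = 28; 3·y_loom time + 4·y_labor = 31.5.
This yields shadow prices y_loom time = 2.5, y_labor = 6.
canvas enters the basis when its profit ≥ yᵀa₃ = 2.5·4 + 6·5 = 40.

40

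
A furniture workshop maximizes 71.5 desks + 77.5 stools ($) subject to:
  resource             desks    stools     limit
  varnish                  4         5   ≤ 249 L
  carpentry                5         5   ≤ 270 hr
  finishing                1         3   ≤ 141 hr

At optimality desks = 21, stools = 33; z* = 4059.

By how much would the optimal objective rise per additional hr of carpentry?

Binding: varnish and carpentry. Non-binding: finishing (21 unused).
Slack constraints have shadow price 0 (complementary slackness).
Dual feasibility on the basic columns requires 4·y_varnish + 5·y_carpentry = 71.5, 5·y_varnish + 5·y_carpentry = 77.5.
This yields shadow prices y_varnish = 6, y_carpentry = 9.5.
Shadow price of carpentry = 9.5.

9.5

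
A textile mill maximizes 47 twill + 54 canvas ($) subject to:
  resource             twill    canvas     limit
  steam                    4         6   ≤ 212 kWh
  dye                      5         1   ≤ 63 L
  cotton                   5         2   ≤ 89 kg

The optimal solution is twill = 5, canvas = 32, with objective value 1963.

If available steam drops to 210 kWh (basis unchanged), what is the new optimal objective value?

At the optimum: steam uses 212 of 212 (binding); dye uses 57 of 63 (slack = 6); cotton uses 89 of 89 (binding).
Slack constraints have shadow price 0 (complementary slackness).
Dual feasibility on the basic columns requires 4·y_steam + 5·y_cotton = 47, 6·y_steam + 2·y_cotton = 54.
This yields shadow prices y_steam = 8, y_cotton = 3.
Δz = y_steam·Δb = 8 × (-2) = -16, so new z* = 1963 − 16 = 1947.

1947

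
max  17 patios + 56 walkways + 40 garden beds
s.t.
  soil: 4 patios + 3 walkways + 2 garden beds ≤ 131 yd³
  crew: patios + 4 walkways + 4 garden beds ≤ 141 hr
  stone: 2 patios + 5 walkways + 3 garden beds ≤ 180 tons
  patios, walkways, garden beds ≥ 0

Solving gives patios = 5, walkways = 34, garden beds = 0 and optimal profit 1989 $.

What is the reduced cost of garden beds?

Check each constraint at x*: soil 122/131 (slack 9); crew 141/141 (tight); stone 180/180 (tight).
Since soil is not tight, its dual is 0.
The binding rows give the dual system: 1·y_crew + 2·y_stone = 17 and 4·y_crew + 5·y_stone = 56.
This yields shadow prices y_crew = 9, y_stone = 4.
Reduced cost of garden beds: c₃ − yᵀa₃ = 40 − (9·4 + 4·3) = 40 − 48 = -8.

-8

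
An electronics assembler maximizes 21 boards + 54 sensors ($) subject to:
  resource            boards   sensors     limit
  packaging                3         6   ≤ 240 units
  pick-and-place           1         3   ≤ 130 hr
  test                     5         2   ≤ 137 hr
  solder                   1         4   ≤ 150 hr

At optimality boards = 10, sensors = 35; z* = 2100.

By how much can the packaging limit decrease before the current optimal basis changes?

Binding constraints: packaging, solder. The basis is B = [[3,6],[1,4]] with det 6.
Per unit decrease in packaging, x* moves by d = (-0.6667, 0.1667).
The basis stays optimal until boards reaches 0; allowable decrease = 15 units.

15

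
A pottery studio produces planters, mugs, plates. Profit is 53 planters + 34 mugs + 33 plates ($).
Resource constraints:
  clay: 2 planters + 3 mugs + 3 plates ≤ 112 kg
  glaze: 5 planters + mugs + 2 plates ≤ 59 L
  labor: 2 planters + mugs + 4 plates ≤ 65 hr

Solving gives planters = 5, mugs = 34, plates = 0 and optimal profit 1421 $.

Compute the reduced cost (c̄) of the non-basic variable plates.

-8

Check each constraint at x*: clay 112/112 (tight); glaze 59/59 (tight); labor 44/65 (slack 21).
By complementary slackness, y = 0 for the non-binding constraint.
The binding rows give the dual system: 2·y_clay + 5·y_glaze = 53 and 3·y_clay + 1·y_glaze = 34.
→ y_clay = 9 and y_glaze = 7.
Reduced cost of plates: c₃ − yᵀa₃ = 33 − (9·3 + 7·2) = 33 − 41 = -8.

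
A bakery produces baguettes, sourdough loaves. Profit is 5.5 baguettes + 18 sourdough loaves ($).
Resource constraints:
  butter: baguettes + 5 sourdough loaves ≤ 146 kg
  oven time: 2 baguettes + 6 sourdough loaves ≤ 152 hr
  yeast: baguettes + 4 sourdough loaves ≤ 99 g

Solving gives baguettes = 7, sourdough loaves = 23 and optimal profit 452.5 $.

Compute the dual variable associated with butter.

At the optimum: butter uses 122 of 146 (slack = 24); oven time uses 152 of 152 (binding); yeast uses 99 of 99 (binding).
Since butter is not tight, its dual is 0.
Dual feasibility on the basic columns requires 2·y_oven time + 1·y_yeast = 5.5, 6·y_oven time + 4·y_yeast = 18.
Solving: y_oven time = 2, y_yeast = 1.5.
Shadow price of butter = 0.

0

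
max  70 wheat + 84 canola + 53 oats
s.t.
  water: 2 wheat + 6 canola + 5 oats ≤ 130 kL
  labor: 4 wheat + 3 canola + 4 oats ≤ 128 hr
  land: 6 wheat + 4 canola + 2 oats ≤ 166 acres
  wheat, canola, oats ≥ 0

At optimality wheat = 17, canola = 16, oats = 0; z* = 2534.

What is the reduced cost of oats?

Check each constraint at x*: water 130/130 (tight); labor 116/128 (slack 12); land 166/166 (tight).
By complementary slackness, y = 0 for the non-binding constraint.
From A_Bᵀ y = c: 2·y_water + 6·y_land = 70; 6·y_water + 4·y_land = 84.
This yields shadow prices y_water = 8, y_land = 9.
Reduced cost of oats: c₃ − yᵀa₃ = 53 − (8·5 + 9·2) = 53 − 58 = -5.

-5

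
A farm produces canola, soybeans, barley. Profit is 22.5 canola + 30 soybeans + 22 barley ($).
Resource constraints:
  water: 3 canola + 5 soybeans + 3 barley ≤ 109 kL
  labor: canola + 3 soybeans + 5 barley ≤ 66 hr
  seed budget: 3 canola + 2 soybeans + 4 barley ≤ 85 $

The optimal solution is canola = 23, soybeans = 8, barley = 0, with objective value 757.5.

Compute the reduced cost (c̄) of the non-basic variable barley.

-3

Check each constraint at x*: water 109/109 (tight); labor 47/66 (slack 19); seed budget 85/85 (tight).
Slack constraints have shadow price 0 (complementary slackness).
From A_Bᵀ y = c: 3·y_water + 3·y_seed budget = 22.5; 5·y_water + 2·y_seed budget = 30.
Solving: y_water = 5, y_seed budget = 2.5.
Reduced cost of barley: c₃ − yᵀa₃ = 22 − (5·3 + 2.5·4) = 22 − 25 = -3.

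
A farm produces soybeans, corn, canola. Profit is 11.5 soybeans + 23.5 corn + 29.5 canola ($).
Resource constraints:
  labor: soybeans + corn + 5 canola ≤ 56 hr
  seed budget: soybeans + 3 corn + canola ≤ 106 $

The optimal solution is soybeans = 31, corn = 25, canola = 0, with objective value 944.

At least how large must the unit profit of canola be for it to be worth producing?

33.5

At the optimum: labor uses 56 of 56 (binding); seed budget uses 106 of 106 (binding).
Dual feasibility on the basic columns requires 1·y_labor + 1·y_seed budget = 11.5, 1·y_labor + 3·y_seed budget = 23.5.
Solving: y_labor = 5.5, y_seed budget = 6.
canola enters the basis when its profit ≥ yᵀa₃ = 5.5·5 + 6·1 = 33.5.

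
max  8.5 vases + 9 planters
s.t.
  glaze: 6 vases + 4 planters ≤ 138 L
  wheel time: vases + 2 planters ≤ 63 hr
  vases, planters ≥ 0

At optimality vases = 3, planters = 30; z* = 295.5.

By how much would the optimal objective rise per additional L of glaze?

Check each constraint at x*: glaze 138/138 (tight); wheel time 63/63 (tight).
The binding rows give the dual system: 6·y_glaze + 1·y_wheel time = 8.5 and 4·y_glaze + 2·y_wheel time = 9.
→ y_glaze = 1 and y_wheel time = 2.5.
Shadow price of glaze = 1.

1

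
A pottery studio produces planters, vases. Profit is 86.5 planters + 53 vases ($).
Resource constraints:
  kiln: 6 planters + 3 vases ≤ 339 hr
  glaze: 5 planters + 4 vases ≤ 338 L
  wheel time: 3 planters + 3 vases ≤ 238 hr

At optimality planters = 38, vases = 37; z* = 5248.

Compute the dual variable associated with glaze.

6.5

Check each constraint at x*: kiln 339/339 (tight); glaze 338/338 (tight); wheel time 225/238 (slack 13).
By complementary slackness, y = 0 for the non-binding constraint.
The binding rows give the dual system: 6·y_kiln + 5·y_glaze = 86.5 and 3·y_kiln + 4·y_glaze = 53.
Solving: y_kiln = 9, y_glaze = 6.5.
Shadow price of glaze = 6.5.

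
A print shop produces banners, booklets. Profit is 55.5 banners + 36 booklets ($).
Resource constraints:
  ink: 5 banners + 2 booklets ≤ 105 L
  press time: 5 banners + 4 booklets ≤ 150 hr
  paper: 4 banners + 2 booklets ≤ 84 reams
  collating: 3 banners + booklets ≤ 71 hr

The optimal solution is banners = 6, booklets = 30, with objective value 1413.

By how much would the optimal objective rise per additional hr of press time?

Binding: press time and paper. Non-binding: ink (15 unused), collating (23 unused).
Since ink, collating are not tight, their duals are 0.
Dual feasibility on the basic columns requires 5·y_press time + 4·y_paper = 55.5, 4·y_press time + 2·y_paper = 36.
Solving: y_press time = 5.5, y_paper = 7.
Shadow price of press time = 5.5.

5.5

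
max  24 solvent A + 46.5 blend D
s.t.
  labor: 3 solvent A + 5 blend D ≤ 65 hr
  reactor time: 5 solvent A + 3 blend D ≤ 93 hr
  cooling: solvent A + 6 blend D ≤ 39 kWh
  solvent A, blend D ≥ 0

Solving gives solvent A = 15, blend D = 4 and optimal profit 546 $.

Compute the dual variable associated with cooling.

1.5

Binding: labor and cooling. Non-binding: reactor time (6 unused).
By complementary slackness, y = 0 for the non-binding constraint.
Dual feasibility on the basic columns requires 3·y_labor + 1·y_cooling = 24, 5·y_labor + 6·y_cooling = 46.5.
Solving: y_labor = 7.5, y_cooling = 1.5.
Shadow price of cooling = 1.5.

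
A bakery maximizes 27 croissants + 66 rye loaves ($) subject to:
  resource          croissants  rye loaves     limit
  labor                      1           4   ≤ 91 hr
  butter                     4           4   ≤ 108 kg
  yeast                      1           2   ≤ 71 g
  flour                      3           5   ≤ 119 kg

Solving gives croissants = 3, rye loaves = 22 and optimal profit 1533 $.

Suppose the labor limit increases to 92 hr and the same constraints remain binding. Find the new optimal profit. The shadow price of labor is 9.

Δb = 1, so new z* = 1533 + (9)·(1) = 1533 + 9 = 1542.

1542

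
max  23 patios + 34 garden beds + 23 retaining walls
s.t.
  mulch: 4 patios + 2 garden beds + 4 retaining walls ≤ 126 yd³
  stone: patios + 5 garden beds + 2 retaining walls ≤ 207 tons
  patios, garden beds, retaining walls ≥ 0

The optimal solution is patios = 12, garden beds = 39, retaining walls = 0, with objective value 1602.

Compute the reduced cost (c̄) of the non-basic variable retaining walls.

At the optimum: mulch uses 126 of 126 (binding); stone uses 207 of 207 (binding).
Dual feasibility on the basic columns requires 4·y_mulch + 1·y_stone = 23, 2·y_mulch + 5·y_stone = 34.
→ y_mulch = 4.5 and y_stone = 5.
Reduced cost of retaining walls: c₃ − yᵀa₃ = 23 − (4.5·4 + 5·2) = 23 − 28 = -5.

-5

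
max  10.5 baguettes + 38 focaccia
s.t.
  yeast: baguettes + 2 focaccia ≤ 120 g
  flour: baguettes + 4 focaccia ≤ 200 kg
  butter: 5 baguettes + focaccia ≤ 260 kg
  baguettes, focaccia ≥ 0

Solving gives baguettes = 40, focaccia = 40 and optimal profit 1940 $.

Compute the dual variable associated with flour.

8.5

Check each constraint at x*: yeast 120/120 (tight); flour 200/200 (tight); butter 240/260 (slack 20).
Since butter is not tight, its dual is 0.
Dual feasibility on the basic columns requires 1·y_yeast + 1·y_flour = 10.5, 2·y_yeast + 4·y_flour = 38.
Solving: y_yeast = 2, y_flour = 8.5.
Shadow price of flour = 8.5.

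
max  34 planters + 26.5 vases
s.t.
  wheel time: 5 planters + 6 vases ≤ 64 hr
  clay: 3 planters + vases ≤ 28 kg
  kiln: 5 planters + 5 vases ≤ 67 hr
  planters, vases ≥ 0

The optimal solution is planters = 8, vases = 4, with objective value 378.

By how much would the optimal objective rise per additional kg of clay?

5.5

Binding: wheel time and clay. Non-binding: kiln (7 unused).
Slack constraints have shadow price 0 (complementary slackness).
From A_Bᵀ y = c: 5·y_wheel time + 3·y_clay = 34; 6·y_wheel time + 1·y_clay = 26.5.
Solving: y_wheel time = 3.5, y_clay = 5.5.
Shadow price of clay = 5.5.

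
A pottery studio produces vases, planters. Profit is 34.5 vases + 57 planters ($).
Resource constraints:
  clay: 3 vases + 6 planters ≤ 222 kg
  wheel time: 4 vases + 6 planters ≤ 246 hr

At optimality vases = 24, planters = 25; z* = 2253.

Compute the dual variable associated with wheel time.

6

At the optimum: clay uses 222 of 222 (binding); wheel time uses 246 of 246 (binding).
Dual feasibility on the basic columns requires 3·y_clay + 4·y_wheel time = 34.5, 6·y_clay + 6·y_wheel time = 57.
This yields shadow prices y_clay = 3.5, y_wheel time = 6.
Shadow price of wheel time = 6.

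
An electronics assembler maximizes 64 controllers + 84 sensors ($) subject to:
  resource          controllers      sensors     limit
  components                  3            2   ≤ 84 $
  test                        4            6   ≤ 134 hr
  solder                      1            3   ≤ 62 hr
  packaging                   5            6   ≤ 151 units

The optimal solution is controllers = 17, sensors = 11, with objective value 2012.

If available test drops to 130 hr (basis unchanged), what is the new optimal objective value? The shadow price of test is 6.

1988

Δb = -4, so new z* = 2012 + (6)·(-4) = 2012 − 24 = 1988.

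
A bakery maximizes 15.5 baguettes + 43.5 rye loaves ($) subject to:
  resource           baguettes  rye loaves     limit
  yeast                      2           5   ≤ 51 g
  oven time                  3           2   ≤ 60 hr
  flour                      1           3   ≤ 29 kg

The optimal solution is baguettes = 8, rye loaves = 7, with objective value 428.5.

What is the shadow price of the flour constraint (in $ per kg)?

Binding: yeast and flour. Non-binding: oven time (22 unused).
Slack constraints have shadow price 0 (complementary slackness).
Dual feasibility on the basic columns requires 2·y_yeast + 1·y_flour = 15.5, 5·y_yeast + 3·y_flour = 43.5.
Solving: y_yeast = 3, y_flour = 9.5.
Shadow price of flour = 9.5.

9.5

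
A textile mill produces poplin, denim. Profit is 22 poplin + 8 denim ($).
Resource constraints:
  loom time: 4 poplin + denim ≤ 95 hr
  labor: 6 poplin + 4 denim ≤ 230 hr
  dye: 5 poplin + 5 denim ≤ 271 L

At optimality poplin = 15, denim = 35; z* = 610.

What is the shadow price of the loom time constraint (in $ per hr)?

4

At the optimum: loom time uses 95 of 95 (binding); labor uses 230 of 230 (binding); dye uses 250 of 271 (slack = 21).
Slack constraints have shadow price 0 (complementary slackness).
Dual feasibility on the basic columns requires 4·y_loom time + 6·y_labor = 22, 1·y_loom time + 4·y_labor = 8.
→ y_loom time = 4 and y_labor = 1.
Shadow price of loom time = 4.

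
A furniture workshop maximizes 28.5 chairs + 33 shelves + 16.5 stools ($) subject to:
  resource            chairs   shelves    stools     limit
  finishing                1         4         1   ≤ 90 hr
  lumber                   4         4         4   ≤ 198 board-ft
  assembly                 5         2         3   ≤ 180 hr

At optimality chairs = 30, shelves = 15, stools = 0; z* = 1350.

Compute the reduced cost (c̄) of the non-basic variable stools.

-3

Check each constraint at x*: finishing 90/90 (tight); lumber 180/198 (slack 18); assembly 180/180 (tight).
Since lumber is not tight, its dual is 0.
From A_Bᵀ y = c: 1·y_finishing + 5·y_assembly = 28.5; 4·y_finishing + 2·y_assembly = 33.
This yields shadow prices y_finishing = 6, y_assembly = 4.5.
Reduced cost of stools: c₃ − yᵀa₃ = 16.5 − (6·1 + 4.5·3) = 16.5 − 19.5 = -3.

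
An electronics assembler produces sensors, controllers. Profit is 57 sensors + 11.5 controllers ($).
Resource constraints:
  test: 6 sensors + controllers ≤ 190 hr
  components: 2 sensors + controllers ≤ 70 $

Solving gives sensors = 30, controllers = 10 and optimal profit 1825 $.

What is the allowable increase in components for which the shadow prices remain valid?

120

Binding constraints: test, components. The basis is B = [[6,1],[2,1]] with det 4.
Per unit increase in components, x* moves by d = (-0.25, 1.5).
The basis stays optimal until sensors reaches 0; allowable increase = 120 $.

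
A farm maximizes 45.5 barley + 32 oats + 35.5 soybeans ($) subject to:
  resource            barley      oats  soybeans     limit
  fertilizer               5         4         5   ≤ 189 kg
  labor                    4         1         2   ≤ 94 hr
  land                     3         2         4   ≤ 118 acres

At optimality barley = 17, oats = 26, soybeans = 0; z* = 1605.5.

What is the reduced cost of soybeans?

Check each constraint at x*: fertilizer 189/189 (tight); labor 94/94 (tight); land 103/118 (slack 15).
Since land is not tight, its dual is 0.
Dual feasibility on the basic columns requires 5·y_fertilizer + 4·y_labor = 45.5, 4·y_fertilizer + 1·y_labor = 32.
→ y_fertilizer = 7.5 and y_labor = 2.
Reduced cost of soybeans: c₃ − yᵀa₃ = 35.5 − (7.5·5 + 2·2) = 35.5 − 41.5 = -6.

-6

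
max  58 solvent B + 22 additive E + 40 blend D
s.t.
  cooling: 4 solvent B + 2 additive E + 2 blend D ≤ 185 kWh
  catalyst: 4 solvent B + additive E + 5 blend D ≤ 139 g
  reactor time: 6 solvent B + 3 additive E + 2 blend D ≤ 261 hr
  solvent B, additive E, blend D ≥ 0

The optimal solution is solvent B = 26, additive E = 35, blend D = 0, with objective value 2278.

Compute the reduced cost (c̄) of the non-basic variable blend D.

Binding: catalyst and reactor time. Non-binding: cooling (11 unused).
Since cooling is not tight, its dual is 0.
Dual feasibility on the basic columns requires 4·y_catalyst + 6·y_reactor time = 58, 1·y_catalyst + 3·y_reactor time = 22.
Solving: y_catalyst = 7, y_reactor time = 5.
Reduced cost of blend D: c₃ − yᵀa₃ = 40 − (7·5 + 5·2) = 40 − 45 = -5.

-5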